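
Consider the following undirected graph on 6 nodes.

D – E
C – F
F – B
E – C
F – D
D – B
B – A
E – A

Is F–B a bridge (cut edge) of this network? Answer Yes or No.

No

Even without that edge, F still reaches B via F – D – B, so the network stays connected. Not a bridge.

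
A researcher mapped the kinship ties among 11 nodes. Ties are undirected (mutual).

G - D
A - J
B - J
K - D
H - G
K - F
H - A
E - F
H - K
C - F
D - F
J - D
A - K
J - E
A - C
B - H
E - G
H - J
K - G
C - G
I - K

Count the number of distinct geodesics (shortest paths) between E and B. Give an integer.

1

The shortest distance is 2, and the only length-2 path is E–J–B. So there is exactly 1 shortest path.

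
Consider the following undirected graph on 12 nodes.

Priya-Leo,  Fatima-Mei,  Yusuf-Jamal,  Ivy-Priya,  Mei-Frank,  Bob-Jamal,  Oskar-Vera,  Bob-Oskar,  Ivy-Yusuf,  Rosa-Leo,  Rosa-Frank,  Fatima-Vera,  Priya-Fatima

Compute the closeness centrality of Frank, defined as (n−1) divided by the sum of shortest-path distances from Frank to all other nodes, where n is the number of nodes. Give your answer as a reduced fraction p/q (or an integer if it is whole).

Distances from Frank: Bob:5, Fatima:2, Ivy:4, Jamal:6, Leo:2, Mei:1, Oskar:4, Priya:3, Rosa:1, Vera:3, Yusuf:5. Sum = 36.
n = 12, so closeness = 11/36.

11/36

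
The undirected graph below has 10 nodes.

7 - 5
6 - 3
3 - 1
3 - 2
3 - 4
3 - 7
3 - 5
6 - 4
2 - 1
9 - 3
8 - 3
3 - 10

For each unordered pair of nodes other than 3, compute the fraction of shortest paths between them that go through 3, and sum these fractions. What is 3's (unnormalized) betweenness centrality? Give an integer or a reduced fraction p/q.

Pairs whose geodesics pass through 3 — 5–6: 1; 5–2: 1; 5–10: 1; 5–4: 1; 5–8: 1; 5–1: 1; 5–9: 1; 6–2: 1; 6–10: 1; 6–8: 1; 6–7: 1; 6–1: 1; 6–9: 1; 2–10: 1 … (+19 more pairs).
All other pairs contribute 0.
Summing the contributions gives betweenness(3) = 33.

33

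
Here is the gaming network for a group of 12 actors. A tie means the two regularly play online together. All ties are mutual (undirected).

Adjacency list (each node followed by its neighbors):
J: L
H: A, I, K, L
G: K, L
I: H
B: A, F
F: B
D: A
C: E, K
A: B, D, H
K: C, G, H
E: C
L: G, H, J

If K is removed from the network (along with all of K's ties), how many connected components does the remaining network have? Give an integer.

Without K, the remaining ties split the others into: {A, B, D, F, G, H, I, J, L}; {C, E}.
That's 2 separate components.

2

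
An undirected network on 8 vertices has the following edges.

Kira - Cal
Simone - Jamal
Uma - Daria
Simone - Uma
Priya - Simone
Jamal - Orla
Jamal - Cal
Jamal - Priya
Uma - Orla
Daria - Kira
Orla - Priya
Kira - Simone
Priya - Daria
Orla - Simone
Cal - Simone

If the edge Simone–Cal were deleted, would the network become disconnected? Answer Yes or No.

No

Even without that edge, Simone still reaches Cal via Simone – Kira – Cal, so the network stays connected. Not a bridge.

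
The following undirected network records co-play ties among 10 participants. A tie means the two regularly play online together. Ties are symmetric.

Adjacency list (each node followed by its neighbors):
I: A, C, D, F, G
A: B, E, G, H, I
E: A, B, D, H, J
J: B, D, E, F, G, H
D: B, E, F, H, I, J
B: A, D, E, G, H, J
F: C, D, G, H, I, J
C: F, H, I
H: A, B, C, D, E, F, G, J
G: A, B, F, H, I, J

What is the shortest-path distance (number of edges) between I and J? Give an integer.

One shortest route is I – F – J, which uses 2 edges, and I and J are not directly tied, so nothing shorter exists. So d(I,J) = 2.

2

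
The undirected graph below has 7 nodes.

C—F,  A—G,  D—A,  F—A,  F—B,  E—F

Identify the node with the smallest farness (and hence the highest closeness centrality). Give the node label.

F

Farness (sum of distances to all others) for each node — A:9, B:13, C:13, D:14, E:13, F:8, G:14.
The smallest farness is 8, for F, so F has the highest closeness.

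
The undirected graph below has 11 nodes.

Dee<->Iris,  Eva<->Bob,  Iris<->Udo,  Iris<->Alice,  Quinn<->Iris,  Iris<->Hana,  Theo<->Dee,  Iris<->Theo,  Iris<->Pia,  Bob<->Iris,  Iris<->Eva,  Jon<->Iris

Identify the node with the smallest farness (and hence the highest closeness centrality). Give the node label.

Iris

Farness (sum of distances to all others) for each node — Alice:19, Bob:18, Dee:18, Eva:18, Hana:19, Iris:10, Jon:19, Pia:19, Quinn:19, Theo:18, Udo:19.
The smallest farness is 10, for Iris, so Iris has the highest closeness.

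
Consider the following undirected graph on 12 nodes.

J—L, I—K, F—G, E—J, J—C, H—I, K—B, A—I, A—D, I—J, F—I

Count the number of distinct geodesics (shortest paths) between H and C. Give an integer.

The shortest distance is 3, and the only length-3 path is H–I–J–C. So there is exactly 1 shortest path.

1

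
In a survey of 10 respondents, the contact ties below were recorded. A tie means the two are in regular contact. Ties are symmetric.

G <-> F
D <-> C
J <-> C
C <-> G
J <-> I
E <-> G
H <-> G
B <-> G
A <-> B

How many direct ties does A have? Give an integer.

1

A is directly tied to B. That is 1 neighbor, so the degree of A is 1.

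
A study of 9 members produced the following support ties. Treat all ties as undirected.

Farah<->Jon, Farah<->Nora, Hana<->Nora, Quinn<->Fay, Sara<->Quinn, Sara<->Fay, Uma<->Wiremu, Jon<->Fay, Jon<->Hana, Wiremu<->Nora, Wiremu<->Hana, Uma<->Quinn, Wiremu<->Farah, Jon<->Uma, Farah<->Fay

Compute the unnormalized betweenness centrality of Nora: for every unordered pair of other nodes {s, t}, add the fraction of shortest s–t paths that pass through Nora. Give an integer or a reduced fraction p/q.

Pairs whose geodesics pass through Nora — Hana–Farah: 1/3.
All other pairs contribute 0.
Summing the contributions gives betweenness(Nora) = 1/3.

1/3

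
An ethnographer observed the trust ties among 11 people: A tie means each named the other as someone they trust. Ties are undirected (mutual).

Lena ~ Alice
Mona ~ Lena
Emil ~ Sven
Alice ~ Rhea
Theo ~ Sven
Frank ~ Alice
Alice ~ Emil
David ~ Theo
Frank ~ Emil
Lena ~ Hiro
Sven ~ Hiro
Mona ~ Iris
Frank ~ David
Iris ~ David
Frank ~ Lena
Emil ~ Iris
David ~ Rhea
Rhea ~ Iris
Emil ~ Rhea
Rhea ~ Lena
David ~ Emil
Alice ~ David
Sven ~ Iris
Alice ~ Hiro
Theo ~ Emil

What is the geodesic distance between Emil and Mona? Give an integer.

One shortest route is Emil – Iris – Mona, which uses 2 edges, and Emil and Mona are not directly tied, so nothing shorter exists. So d(Emil,Mona) = 2.

2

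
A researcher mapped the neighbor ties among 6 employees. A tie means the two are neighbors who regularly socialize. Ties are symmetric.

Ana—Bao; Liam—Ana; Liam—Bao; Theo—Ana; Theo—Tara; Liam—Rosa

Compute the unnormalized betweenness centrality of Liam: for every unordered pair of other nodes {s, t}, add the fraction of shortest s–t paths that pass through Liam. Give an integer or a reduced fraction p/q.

Pairs whose geodesics pass through Liam — Ana–Rosa: 1; Rosa–Bao: 1; Rosa–Tara: 1; Rosa–Theo: 1.
All other pairs contribute 0.
Summing the contributions gives betweenness(Liam) = 4.

4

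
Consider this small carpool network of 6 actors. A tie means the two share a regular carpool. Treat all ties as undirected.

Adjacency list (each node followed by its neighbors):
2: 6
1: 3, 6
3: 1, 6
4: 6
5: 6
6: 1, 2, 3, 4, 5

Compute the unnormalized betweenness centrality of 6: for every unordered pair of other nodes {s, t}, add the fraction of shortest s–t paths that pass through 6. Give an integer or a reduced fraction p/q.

Pairs whose geodesics pass through 6 — 3–4: 1; 3–2: 1; 3–5: 1; 4–2: 1; 4–5: 1; 4–1: 1; 2–5: 1; 2–1: 1; 5–1: 1.
All other pairs contribute 0.
Summing the contributions gives betweenness(6) = 9.

9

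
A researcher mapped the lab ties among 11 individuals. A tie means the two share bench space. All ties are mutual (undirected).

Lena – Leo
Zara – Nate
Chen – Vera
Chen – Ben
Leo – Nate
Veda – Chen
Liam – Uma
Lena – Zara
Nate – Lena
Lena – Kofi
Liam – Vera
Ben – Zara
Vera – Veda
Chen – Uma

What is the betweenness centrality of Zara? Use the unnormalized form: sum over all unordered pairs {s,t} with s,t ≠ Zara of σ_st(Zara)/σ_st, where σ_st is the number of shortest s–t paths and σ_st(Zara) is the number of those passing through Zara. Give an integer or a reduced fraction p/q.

Pairs whose geodesics pass through Zara — Lena–Ben: 1; Lena–Vera: 1; Lena–Liam: 2/2; Lena–Uma: 1; Lena–Chen: 1; Lena–Veda: 1; Nate–Ben: 1; Nate–Vera: 1; Nate–Liam: 2/2; Nate–Uma: 1; Nate–Chen: 1; Nate–Veda: 1; Kofi–Ben: 1; Kofi–Vera: 1 … (+10 more pairs).
All other pairs contribute 0.
Summing the contributions gives betweenness(Zara) = 24.

24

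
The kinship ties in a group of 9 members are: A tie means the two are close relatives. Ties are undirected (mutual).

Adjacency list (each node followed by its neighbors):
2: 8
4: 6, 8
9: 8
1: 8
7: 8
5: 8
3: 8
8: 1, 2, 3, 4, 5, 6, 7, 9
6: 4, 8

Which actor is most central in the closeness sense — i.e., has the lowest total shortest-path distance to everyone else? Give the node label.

8

Farness (sum of distances to all others) for each node — 1:15, 2:15, 3:15, 4:14, 5:15, 6:14, 7:15, 8:8, 9:15.
The smallest farness is 8, for 8, so 8 has the highest closeness.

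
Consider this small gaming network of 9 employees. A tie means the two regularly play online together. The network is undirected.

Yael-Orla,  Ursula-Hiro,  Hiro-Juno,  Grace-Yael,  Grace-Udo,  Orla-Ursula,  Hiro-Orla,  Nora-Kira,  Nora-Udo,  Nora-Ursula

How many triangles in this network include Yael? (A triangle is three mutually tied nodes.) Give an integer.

0

Yael's neighbors are Grace and Orla, but none of them are tied to each other, so no triangle contains Yael.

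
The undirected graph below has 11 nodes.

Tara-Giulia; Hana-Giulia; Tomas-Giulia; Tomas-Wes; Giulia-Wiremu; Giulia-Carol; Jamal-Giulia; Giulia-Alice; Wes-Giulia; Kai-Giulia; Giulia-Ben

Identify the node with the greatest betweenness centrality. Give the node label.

Giulia

Unnormalized betweenness of each node: Alice:0, Ben:0, Carol:0, Giulia:44, Hana:0, Jamal:0, Kai:0, Tara:0, Tomas:0, Wes:0, Wiremu:0.
Giulia has the largest value, 44, making it the main broker — the node through which the most shortest paths run.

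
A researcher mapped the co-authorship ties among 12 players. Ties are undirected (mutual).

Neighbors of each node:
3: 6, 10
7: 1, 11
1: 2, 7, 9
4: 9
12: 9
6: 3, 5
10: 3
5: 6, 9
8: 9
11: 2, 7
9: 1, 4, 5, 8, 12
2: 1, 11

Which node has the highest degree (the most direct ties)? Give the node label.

9

Degrees — 1:3, 2:2, 3:2, 4:1, 5:2, 6:2, 7:2, 8:1, 9:5, 10:1, 11:2, 12:1.
The maximum is 5, attained only by 9.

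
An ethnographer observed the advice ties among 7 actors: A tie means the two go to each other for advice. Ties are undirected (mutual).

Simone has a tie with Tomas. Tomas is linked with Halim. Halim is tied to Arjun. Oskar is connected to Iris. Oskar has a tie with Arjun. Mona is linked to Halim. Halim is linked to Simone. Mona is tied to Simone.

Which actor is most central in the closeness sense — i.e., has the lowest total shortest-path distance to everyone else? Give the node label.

Farness (sum of distances to all others) for each node — Arjun:10, Halim:9, Iris:18, Mona:13, Oskar:13, Simone:12, Tomas:13.
The smallest farness is 9, for Halim, so Halim has the highest closeness.

Halim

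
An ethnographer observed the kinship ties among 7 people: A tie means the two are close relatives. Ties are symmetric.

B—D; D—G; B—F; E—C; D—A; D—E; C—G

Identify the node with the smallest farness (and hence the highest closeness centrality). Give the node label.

Farness (sum of distances to all others) for each node — A:13, B:11, C:14, D:8, E:11, F:16, G:11.
The smallest farness is 8, for D, so D has the highest closeness.

D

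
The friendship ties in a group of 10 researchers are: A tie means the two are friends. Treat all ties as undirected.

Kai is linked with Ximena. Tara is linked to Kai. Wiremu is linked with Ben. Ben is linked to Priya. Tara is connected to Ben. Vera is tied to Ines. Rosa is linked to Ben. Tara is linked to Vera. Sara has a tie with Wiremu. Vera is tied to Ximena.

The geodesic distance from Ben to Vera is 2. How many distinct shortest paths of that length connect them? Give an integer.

The shortest distance is 2, and the only length-2 path is Ben–Tara–Vera. So there is exactly 1 shortest path.

1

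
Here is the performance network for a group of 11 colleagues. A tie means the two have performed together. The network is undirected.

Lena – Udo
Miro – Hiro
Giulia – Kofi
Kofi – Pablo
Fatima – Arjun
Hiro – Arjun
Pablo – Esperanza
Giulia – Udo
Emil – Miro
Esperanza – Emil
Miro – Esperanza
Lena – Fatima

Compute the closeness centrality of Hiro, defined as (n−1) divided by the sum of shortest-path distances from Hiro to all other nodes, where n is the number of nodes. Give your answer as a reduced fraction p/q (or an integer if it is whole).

10/27

Distances from Hiro: Arjun:1, Emil:2, Esperanza:2, Fatima:2, Giulia:5, Kofi:4, Lena:3, Miro:1, Pablo:3, Udo:4. Sum = 27.
n = 11, so closeness = 10/27.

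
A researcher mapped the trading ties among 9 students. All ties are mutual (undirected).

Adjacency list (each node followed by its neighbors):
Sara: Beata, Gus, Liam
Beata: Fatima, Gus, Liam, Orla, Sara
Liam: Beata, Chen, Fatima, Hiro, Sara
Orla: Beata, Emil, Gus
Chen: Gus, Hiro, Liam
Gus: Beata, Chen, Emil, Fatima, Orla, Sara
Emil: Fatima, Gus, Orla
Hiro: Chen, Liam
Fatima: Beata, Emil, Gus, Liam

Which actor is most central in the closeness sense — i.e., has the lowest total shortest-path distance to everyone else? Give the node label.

Gus

Farness (sum of distances to all others) for each node — Beata:11, Chen:13, Emil:14, Fatima:12, Gus:10, Hiro:16, Liam:11, Orla:14, Sara:13.
The smallest farness is 10, for Gus, so Gus has the highest closeness.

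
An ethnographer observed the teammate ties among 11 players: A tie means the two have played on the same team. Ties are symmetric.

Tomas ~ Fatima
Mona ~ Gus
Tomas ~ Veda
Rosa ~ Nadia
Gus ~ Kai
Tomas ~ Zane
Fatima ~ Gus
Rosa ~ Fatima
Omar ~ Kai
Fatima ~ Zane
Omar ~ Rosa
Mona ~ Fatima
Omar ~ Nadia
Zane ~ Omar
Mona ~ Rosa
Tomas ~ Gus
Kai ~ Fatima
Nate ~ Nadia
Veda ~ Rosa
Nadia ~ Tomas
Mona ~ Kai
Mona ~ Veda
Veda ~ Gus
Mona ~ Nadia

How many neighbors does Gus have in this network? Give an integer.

Gus is directly tied to Fatima, Kai, Mona, Tomas, and Veda. That is 5 neighbors, so the degree of Gus is 5.

5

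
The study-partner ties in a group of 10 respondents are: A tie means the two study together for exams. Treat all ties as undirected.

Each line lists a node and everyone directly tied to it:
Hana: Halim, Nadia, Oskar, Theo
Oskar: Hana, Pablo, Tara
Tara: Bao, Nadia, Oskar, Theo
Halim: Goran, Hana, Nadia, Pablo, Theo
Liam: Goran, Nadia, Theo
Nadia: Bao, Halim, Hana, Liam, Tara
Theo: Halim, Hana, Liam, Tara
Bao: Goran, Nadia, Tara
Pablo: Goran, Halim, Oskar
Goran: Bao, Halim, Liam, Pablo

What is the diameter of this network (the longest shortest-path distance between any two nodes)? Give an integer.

Eccentricity of each node (its greatest distance to any other): Bao:2, Goran:2, Halim:2, Hana:2, Liam:3, Nadia:2, Oskar:3, Pablo:2, Tara:2, Theo:2.
The maximum eccentricity is 3, realized for instance by the pair Liam–Oskar via Liam – Goran – Pablo – Oskar. So the diameter is 3.

3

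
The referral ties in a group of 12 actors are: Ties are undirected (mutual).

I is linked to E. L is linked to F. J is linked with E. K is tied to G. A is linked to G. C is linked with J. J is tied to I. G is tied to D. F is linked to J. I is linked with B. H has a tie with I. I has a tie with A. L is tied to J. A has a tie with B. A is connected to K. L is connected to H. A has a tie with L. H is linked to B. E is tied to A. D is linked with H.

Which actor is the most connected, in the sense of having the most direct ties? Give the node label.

Degrees — A:6, B:3, C:1, D:2, E:3, F:2, G:3, H:4, I:5, J:5, K:2, L:4.
The maximum is 6, attained only by A.

A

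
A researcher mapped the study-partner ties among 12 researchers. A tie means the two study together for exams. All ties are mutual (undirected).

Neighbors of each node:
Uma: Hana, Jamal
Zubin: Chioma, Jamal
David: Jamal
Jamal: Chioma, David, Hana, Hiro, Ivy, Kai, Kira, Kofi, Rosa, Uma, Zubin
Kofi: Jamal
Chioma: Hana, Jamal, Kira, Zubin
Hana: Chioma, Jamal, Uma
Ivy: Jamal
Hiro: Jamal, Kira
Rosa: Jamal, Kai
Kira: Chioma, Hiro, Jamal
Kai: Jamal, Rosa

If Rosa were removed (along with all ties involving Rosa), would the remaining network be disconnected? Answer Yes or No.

No

Even without Rosa, every remaining node can still reach every other (the residual graph is connected), so Rosa is not a cut vertex.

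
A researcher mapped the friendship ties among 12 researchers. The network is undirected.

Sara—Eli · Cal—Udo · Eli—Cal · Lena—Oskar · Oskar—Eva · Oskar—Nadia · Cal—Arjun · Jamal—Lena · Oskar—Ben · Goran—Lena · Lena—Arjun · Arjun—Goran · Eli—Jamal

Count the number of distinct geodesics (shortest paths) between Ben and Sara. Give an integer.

The shortest distance is 5, and the only length-5 path is Ben–Oskar–Lena–Jamal–Eli–Sara. So there is exactly 1 shortest path.

1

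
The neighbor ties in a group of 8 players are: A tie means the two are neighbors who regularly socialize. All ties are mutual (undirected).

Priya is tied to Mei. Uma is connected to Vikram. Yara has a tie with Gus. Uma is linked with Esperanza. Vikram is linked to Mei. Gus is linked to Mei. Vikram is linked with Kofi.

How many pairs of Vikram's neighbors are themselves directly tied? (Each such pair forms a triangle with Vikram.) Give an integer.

0

Vikram's neighbors are Kofi, Mei, and Uma, but none of them are tied to each other, so no triangle contains Vikram.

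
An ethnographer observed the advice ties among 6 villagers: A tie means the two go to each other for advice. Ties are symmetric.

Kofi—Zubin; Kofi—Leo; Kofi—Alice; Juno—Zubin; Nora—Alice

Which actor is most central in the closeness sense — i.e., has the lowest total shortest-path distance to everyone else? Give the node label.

Kofi

Farness (sum of distances to all others) for each node — Alice:9, Juno:13, Kofi:7, Leo:11, Nora:13, Zubin:9.
The smallest farness is 7, for Kofi, so Kofi has the highest closeness.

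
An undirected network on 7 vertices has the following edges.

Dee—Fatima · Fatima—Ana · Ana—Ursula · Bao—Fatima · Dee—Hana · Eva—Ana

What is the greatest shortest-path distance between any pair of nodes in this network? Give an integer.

Eccentricity of each node (its greatest distance to any other): Ana:3, Bao:3, Dee:3, Eva:4, Fatima:2, Hana:4, Ursula:4.
The maximum eccentricity is 4, realized for instance by the pair Hana–Ursula via Hana – Dee – Fatima – Ana – Ursula. So the diameter is 4.

4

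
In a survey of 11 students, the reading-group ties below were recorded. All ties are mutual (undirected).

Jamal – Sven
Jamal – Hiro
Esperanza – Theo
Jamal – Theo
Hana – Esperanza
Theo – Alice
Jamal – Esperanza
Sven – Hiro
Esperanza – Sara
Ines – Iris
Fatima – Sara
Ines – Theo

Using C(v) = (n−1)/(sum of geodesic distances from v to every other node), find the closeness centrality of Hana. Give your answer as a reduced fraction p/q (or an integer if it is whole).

Distances from Hana: Alice:3, Esperanza:1, Fatima:3, Hiro:3, Ines:3, Iris:4, Jamal:2, Sara:2, Sven:3, Theo:2. Sum = 26.
n = 11, so closeness = 10/26 = 5/13.

5/13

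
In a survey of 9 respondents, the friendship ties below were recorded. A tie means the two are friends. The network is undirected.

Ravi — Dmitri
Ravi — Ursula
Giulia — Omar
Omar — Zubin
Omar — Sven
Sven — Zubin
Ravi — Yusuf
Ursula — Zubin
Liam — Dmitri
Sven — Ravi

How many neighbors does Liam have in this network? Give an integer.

Liam is directly tied to Dmitri. That is 1 neighbor, so the degree of Liam is 1.

1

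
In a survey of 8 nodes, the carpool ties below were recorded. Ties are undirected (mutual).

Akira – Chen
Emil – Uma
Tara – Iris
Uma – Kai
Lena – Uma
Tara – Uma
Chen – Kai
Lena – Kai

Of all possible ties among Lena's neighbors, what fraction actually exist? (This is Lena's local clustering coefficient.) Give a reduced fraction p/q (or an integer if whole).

1

Lena's neighbors: Kai and Uma (k = 2).
Possible neighbor pairs: C(2,2) = 1. Edges among them: Kai–Uma → e = 1.
Clustering(Lena) = 1/1.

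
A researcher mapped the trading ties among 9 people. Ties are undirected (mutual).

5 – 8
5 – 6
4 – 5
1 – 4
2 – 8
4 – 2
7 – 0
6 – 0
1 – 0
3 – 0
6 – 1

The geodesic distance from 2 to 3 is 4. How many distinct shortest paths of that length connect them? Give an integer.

The shortest distance is 4, and the only length-4 path is 2–4–1–0–3. So there is exactly 1 shortest path.

1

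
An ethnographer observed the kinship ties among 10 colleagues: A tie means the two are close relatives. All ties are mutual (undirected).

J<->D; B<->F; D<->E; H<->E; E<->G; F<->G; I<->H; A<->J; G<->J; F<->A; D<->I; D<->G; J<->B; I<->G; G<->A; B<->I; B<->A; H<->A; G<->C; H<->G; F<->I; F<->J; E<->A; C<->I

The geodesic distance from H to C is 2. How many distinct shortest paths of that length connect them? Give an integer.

The shortest distance is 2. The length-2 paths are: H–I–C; H–G–C.
That gives 2 distinct shortest paths.

2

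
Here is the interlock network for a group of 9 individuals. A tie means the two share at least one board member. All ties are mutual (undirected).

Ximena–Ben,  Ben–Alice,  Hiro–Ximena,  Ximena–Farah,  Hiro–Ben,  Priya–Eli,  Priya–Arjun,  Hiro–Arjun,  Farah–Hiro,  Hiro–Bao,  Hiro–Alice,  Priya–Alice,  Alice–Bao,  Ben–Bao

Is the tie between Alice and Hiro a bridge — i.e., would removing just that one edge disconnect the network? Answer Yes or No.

No

Even without that edge, Alice still reaches Hiro via Alice – Ben – Hiro, so the network stays connected. Not a bridge.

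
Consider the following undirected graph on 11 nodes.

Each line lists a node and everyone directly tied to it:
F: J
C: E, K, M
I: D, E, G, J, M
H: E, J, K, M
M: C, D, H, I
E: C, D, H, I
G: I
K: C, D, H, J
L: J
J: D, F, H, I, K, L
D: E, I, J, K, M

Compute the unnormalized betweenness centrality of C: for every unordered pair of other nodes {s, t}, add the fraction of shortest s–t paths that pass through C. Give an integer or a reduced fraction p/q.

11/12

Pairs whose geodesics pass through C — K–M: 1/3; K–E: 1/3; M–E: 1/4.
All other pairs contribute 0.
Summing the contributions gives betweenness(C) = 11/12.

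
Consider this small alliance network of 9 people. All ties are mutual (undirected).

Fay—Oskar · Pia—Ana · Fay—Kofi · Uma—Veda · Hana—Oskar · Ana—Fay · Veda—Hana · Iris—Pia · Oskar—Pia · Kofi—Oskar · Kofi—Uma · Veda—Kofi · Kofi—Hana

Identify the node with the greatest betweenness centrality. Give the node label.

Unnormalized betweenness of each node: Ana:1, Fay:25/6, Hana:3/2, Iris:0, Kofi:59/6, Oskar:61/6, Pia:47/6, Uma:0, Veda:1/2.
Oskar has the largest value, 61/6, making it the main broker — the node through which the most shortest paths run.

Oskar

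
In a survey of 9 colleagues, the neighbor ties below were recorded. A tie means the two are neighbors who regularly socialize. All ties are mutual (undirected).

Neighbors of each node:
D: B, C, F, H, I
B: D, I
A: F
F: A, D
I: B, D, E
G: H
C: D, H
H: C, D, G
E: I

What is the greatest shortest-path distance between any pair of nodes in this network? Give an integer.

Eccentricity of each node (its greatest distance to any other): A:4, B:3, C:3, D:2, E:4, F:3, G:4, H:3, I:3.
The maximum eccentricity is 4, realized for instance by the pair A–G via A – F – D – H – G. So the diameter is 4.

4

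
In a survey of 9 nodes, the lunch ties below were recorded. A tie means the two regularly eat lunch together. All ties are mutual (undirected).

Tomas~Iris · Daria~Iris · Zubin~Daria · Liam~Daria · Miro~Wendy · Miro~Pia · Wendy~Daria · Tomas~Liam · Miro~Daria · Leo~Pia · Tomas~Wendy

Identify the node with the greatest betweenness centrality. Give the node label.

Daria

Unnormalized betweenness of each node: Daria:29/2, Iris:2/3, Leo:0, Liam:2/3, Miro:12, Pia:7, Tomas:3/2, Wendy:11/3, Zubin:0.
Daria has the largest value, 29/2, making it the main broker — the node through which the most shortest paths run.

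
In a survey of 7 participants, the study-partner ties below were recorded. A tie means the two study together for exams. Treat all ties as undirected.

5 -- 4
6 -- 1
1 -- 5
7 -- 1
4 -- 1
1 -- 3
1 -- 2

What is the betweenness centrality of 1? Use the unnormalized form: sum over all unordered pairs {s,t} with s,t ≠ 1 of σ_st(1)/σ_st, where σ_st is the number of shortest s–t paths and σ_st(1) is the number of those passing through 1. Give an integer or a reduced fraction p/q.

14

Pairs whose geodesics pass through 1 — 3–5: 1; 3–4: 1; 3–7: 1; 3–6: 1; 3–2: 1; 5–7: 1; 5–6: 1; 5–2: 1; 4–7: 1; 4–6: 1; 4–2: 1; 7–6: 1; 7–2: 1; 6–2: 1.
All other pairs contribute 0.
Summing the contributions gives betweenness(1) = 14.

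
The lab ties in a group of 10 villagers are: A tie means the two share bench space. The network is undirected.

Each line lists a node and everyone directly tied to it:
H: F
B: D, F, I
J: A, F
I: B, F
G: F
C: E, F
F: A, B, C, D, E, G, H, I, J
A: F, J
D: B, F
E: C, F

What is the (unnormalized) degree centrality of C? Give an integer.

C is directly tied to E and F. That is 2 neighbors, so the degree of C is 2.

2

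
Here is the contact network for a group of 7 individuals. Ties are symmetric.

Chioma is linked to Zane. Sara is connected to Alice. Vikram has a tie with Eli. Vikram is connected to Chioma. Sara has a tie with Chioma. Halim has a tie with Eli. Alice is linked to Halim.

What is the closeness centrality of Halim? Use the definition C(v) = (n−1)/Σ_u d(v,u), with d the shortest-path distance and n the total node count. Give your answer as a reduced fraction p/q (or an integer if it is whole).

Distances from Halim: Alice:1, Chioma:3, Eli:1, Sara:2, Vikram:2, Zane:4. Sum = 13.
n = 7, so closeness = 6/13.

6/13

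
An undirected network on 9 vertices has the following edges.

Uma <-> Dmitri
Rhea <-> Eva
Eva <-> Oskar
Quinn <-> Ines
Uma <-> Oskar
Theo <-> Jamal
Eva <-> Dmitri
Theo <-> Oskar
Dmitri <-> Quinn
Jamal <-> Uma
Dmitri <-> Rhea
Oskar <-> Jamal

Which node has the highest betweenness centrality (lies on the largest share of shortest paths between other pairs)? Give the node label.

Unnormalized betweenness of each node: Dmitri:14, Eva:5, Ines:0, Jamal:3/2, Oskar:13/2, Quinn:7, Rhea:0, Theo:0, Uma:7.
Dmitri has the largest value, 14, making it the main broker — the node through which the most shortest paths run.

Dmitri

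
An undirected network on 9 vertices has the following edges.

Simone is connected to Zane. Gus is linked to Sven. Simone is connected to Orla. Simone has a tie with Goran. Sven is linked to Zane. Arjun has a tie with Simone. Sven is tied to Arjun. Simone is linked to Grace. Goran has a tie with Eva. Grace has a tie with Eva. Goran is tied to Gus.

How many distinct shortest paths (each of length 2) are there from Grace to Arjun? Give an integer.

1

The shortest distance is 2, and the only length-2 path is Grace–Simone–Arjun. So there is exactly 1 shortest path.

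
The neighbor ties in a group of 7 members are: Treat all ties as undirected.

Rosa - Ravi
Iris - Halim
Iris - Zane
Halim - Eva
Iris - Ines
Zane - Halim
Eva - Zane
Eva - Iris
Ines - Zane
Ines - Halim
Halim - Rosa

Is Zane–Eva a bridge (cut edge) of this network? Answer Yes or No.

No

Even without that edge, Zane still reaches Eva via Zane – Iris – Eva, so the network stays connected. Not a bridge.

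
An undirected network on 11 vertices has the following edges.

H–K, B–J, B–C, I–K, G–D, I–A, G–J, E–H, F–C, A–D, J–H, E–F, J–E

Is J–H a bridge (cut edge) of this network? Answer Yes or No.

Even without that edge, J still reaches H via J – E – H, so the network stays connected. Not a bridge.

No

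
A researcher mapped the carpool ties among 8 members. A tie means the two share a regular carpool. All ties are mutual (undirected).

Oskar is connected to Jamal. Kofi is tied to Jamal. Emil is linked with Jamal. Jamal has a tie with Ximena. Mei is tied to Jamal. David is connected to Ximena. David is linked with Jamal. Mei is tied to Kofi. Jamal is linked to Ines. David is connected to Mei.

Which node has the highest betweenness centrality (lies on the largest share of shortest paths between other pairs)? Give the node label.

Jamal

Unnormalized betweenness of each node: David:1/2, Emil:0, Ines:0, Jamal:17, Kofi:0, Mei:1/2, Oskar:0, Ximena:0.
Jamal has the largest value, 17, making it the main broker — the node through which the most shortest paths run.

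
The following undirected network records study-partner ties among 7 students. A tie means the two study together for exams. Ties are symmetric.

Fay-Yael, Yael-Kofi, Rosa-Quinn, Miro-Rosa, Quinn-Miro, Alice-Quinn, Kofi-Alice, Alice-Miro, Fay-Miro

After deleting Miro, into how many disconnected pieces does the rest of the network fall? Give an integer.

Miro's neighbors (Alice, Fay, Quinn, and Rosa) remain reachable from one another through other ties, so the rest of the network stays in one piece.

1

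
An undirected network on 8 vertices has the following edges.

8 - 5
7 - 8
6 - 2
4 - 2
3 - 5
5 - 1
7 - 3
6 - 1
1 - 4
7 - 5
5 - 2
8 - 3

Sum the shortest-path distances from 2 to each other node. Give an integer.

Distances from 2: 1:2, 3:2, 4:1, 5:1, 6:1, 7:2, 8:2.
Sum = 2 + 2 + 1 + 1 + 1 + 2 + 2 = 11.

11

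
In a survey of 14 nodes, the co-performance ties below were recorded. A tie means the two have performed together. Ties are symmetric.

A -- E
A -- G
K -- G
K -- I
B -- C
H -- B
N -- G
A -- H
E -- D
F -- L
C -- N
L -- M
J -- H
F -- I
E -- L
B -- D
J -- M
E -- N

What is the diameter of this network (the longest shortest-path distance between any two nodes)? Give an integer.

Eccentricity of each node (its greatest distance to any other): A:3, B:5, C:4, D:4, E:3, F:4, G:4, H:4, I:5, J:4, K:4, L:3, M:4, N:4.
The maximum eccentricity is 5, realized for instance by the pair B–I via B – D – E – L – F – I. So the diameter is 5.

5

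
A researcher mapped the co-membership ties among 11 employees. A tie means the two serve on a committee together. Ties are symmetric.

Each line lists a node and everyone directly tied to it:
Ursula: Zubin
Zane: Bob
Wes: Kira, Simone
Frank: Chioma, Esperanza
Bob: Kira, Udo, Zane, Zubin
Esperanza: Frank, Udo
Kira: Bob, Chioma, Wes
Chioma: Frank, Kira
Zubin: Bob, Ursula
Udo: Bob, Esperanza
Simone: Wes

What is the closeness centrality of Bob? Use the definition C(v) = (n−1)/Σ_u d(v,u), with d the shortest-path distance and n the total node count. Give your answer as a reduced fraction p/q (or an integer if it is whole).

Distances from Bob: Chioma:2, Esperanza:2, Frank:3, Kira:1, Simone:3, Udo:1, Ursula:2, Wes:2, Zane:1, Zubin:1. Sum = 18.
n = 11, so closeness = 10/18 = 5/9.

5/9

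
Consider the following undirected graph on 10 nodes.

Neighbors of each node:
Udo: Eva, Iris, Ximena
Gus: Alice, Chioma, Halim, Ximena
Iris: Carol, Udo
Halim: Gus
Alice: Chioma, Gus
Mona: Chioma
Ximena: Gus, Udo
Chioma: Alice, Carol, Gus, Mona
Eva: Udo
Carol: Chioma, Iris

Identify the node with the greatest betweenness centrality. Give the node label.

Unnormalized betweenness of each node: Alice:0, Carol:6, Chioma:27/2, Eva:0, Gus:31/2, Halim:0, Iris:9/2, Mona:0, Udo:21/2, Ximena:9.
Gus has the largest value, 31/2, making it the main broker — the node through which the most shortest paths run.

Gus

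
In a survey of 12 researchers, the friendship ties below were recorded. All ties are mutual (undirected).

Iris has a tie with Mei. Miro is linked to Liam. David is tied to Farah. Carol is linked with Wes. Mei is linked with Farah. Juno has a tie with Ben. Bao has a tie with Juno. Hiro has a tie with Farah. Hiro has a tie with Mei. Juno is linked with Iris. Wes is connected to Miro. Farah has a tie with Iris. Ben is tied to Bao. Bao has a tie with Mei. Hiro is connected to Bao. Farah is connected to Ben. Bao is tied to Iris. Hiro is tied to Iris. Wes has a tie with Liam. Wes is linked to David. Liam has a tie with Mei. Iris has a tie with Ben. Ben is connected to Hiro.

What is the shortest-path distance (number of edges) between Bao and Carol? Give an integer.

4

One shortest route is Bao – Mei – Liam – Wes – Carol, which uses 4 edges, and at distance 3 from Bao we only reach {David, Miro, Wes}, which does not include Carol. So d(Bao,Carol) = 4.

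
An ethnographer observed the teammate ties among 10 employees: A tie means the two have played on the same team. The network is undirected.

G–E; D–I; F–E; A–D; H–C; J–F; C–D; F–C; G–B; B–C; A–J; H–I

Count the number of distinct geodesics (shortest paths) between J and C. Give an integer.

The shortest distance is 2, and the only length-2 path is J–F–C. So there is exactly 1 shortest path.

1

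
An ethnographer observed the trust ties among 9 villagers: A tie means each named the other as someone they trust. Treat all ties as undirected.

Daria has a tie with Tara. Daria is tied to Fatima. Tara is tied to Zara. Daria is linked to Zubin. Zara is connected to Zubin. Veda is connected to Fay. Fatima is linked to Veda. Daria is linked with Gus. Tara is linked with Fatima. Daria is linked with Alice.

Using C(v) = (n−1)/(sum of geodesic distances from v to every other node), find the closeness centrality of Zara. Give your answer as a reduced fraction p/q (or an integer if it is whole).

Distances from Zara: Alice:3, Daria:2, Fatima:2, Fay:4, Gus:3, Tara:1, Veda:3, Zubin:1. Sum = 19.
n = 9, so closeness = 8/19.

8/19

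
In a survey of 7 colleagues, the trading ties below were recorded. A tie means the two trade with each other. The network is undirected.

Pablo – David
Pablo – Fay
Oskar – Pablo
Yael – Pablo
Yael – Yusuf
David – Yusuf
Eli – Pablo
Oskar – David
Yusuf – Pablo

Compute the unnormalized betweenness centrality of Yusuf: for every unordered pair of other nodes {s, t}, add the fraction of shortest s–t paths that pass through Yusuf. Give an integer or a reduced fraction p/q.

1/2

Pairs whose geodesics pass through Yusuf — Yael–David: 1/2.
All other pairs contribute 0.
Summing the contributions gives betweenness(Yusuf) = 1/2.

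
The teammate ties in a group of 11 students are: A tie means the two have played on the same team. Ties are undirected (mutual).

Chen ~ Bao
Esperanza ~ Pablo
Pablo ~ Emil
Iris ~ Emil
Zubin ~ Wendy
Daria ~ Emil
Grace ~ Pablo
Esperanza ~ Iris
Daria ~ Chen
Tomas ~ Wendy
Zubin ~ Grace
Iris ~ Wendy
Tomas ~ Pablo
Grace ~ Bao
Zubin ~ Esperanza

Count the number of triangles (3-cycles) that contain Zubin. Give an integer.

0

Zubin's neighbors are Esperanza, Grace, and Wendy, but none of them are tied to each other, so no triangle contains Zubin.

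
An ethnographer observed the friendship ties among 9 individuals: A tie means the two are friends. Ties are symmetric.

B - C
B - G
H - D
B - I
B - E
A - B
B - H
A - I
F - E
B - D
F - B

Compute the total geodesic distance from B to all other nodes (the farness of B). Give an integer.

8

Distances from B: A:1, C:1, D:1, E:1, F:1, G:1, H:1, I:1.
Sum = 1 + 1 + 1 + 1 + 1 + 1 + 1 + 1 = 8.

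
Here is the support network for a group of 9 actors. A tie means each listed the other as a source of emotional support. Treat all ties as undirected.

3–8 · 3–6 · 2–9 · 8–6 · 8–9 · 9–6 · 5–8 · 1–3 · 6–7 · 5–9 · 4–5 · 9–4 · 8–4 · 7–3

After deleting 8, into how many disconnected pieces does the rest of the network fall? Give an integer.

1

8's neighbors (3, 4, 5, 6, and 9) remain reachable from one another through other ties, so the rest of the network stays in one piece.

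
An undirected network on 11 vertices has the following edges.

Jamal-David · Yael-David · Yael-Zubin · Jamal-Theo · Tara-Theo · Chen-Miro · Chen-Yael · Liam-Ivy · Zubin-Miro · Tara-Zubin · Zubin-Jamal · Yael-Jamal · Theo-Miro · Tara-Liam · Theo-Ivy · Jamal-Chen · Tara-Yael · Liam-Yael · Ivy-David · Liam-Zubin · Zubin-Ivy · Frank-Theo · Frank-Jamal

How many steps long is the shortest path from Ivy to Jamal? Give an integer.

2

One shortest route is Ivy – Zubin – Jamal, which uses 2 edges, and Ivy and Jamal are not directly tied, so nothing shorter exists. So d(Ivy,Jamal) = 2.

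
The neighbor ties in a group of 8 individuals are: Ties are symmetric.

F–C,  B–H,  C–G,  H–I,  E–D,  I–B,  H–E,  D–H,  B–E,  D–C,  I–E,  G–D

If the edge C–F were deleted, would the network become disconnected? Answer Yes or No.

Without the C–F edge there is no alternate route between C and F, so the network disconnects. It is a bridge.

Yes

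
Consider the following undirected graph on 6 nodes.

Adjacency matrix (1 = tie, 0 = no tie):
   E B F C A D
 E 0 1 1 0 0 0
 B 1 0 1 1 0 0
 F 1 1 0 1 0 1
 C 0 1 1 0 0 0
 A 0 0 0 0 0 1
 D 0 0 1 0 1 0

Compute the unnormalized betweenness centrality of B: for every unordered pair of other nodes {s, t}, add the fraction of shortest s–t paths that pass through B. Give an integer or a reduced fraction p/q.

Pairs whose geodesics pass through B — E–C: 1/2.
All other pairs contribute 0.
Summing the contributions gives betweenness(B) = 1/2.

1/2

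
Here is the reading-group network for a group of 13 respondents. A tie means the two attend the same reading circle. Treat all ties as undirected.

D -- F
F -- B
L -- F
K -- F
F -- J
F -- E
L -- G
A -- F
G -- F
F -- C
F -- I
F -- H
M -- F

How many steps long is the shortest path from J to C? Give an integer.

2

One shortest route is J – F – C, which uses 2 edges, and J and C are not directly tied, so nothing shorter exists. So d(J,C) = 2.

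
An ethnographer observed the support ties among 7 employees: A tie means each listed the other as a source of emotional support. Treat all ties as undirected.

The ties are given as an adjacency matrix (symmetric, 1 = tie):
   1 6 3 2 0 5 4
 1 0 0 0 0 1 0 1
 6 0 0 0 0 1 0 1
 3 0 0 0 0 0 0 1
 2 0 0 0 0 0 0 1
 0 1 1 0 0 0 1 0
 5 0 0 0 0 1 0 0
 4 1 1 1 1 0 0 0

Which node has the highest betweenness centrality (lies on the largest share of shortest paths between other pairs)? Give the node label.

Unnormalized betweenness of each node: 0:11/2, 1:3, 2:0, 3:0, 4:19/2, 5:0, 6:3.
4 has the largest value, 19/2, making it the main broker — the node through which the most shortest paths run.

4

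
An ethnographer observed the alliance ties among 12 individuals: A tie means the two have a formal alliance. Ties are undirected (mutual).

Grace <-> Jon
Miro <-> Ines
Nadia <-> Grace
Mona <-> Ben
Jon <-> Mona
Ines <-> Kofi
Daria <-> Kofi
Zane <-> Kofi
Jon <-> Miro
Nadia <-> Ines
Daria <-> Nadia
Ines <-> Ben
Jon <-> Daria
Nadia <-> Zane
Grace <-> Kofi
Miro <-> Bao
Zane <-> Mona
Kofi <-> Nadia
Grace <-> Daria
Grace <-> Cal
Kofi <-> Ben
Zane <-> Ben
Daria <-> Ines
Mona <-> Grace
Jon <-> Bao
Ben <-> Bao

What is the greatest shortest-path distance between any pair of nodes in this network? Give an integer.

Eccentricity of each node (its greatest distance to any other): Bao:3, Ben:3, Cal:3, Daria:2, Grace:2, Ines:3, Jon:2, Kofi:2, Miro:3, Mona:2, Nadia:3, Zane:3.
The maximum eccentricity is 3, realized for instance by the pair Ines–Cal via Ines – Daria – Grace – Cal. So the diameter is 3.

3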